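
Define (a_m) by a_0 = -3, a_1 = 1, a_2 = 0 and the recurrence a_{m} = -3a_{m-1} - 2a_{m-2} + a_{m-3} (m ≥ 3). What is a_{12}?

-318

The ordinary generating function has denominator 1 + 3q + 2q^2 - q^3.
Iterating the recurrence: a_0,…,a_{12} = -3, 1, 0, -5, 16, -38, 77, -139, 225, -320, 371, -248, -318.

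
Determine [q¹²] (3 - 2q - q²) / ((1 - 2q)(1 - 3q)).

3528604

The denominator gives the recurrence a_n = 5a_(n−1) − 6a_(n−2) for n ≥ 3; the numerator fixes a_0 = 3, a_1 = 13, a_2 = 46.
Iterating: 3, 13, 46, 152, 484, 1508, 4636, 14132, 42844, 129428, 390076, 1173812, 3528604, so a_12 = 3528604.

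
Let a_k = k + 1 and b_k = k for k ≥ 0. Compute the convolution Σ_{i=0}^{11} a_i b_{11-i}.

The convolution is the t^11 coefficient of A(t)B(t).
Σ = 1·11 + 2·10 + 3·9 + 4·8 + 5·7 + 6·6 + 7·5 + 8·4 + 9·3 + 10·2 + 11·1 + 12·0 = 286.

286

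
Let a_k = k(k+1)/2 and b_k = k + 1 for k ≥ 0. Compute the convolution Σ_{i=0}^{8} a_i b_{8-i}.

330

This is [x^8] in the product of the two ordinary generating functions.
Σ = 0·9 + 1·8 + 3·7 + 6·6 + 10·5 + 15·4 + 21·3 + 28·2 + 36·1 = 330.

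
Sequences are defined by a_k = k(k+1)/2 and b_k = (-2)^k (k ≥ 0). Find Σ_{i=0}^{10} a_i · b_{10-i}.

This is [x^10] in the product of the two ordinary generating functions.
Σ = 0·1024 + 1·(-512) + 3·256 + 6·(-128) + 10·64 + 15·(-32) + 21·16 + 28·(-8) + 36·4 + 45·(-2) + 55·1 = -131.

-131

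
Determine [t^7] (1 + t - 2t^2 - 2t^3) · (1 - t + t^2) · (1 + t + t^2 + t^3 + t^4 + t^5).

(1 + t - 2t^2 - 2t^3) has coefficients 1,1,-2,-2 for degrees 0…3.
(1 - t + t^2) has coefficients 1,-1,1,0,0,0,0,0 for degrees 0…7.
Finally multiplying by (1 + t + t^2 + t^3 + t^4 + t^5), the product of all factors after the first has coefficients 1,0,1,1,1,1,0,1 for degrees 0…7.
[t^7] = 1·1 + 1·0 − 2·1 − 2·1 = -3.

-3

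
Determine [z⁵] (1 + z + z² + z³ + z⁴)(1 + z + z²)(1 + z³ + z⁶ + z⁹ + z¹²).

(1 + z + z² + z³ + z⁴) has coefficients 1,1,1,1,1 for degrees 0…4.
(1 + z + z²) has coefficients 1,1,1,0,0,0 for degrees 0…5.
Finally multiplying by (1 + z³ + z⁶ + z⁹ + z¹²), the product of all factors after the first has coefficients 1,1,1,1,1,1 for degrees 0…5.
[z⁵] = 1·1 + 1·1 + 1·1 + 1·1 + 1·1 = 5.

5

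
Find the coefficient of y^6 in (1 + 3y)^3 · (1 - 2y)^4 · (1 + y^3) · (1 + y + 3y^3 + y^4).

(1 + 3y)^3 has coefficients 1,9,27,27 for degrees 0…3.
(1 - 2y)^4 has coefficients 1,-8,24,-32,16,0,0 for degrees 0…6.
Multiplying by (1 + y^3) gives running coefficients 1,-8,24,-31,8,24,-32 for degrees 0…6.
Finally multiplying by (1 + y + 3y^3 + y^4), the product of all factors after the first has coefficients 1,-7,16,-4,-46,96,-77 for degrees 0…6.
[y^6] = 1·(-77) + 9·96 + 27·(-46) + 27·(-4) = -563.

-563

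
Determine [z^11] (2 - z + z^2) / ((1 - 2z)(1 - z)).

7166

The denominator gives the recurrence a_n = 3a_(n−1) − 2a_(n−2) for n ≥ 3; the numerator fixes a_0 = 2, a_1 = 5, a_2 = 12.
Iterating: 2, 5, 12, 26, 54, 110, 222, 446, 894, 1790, 3582, 7166, so a_11 = 7166.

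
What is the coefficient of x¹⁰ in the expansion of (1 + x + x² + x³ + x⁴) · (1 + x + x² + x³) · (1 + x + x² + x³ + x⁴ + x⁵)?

6

(1 + x + x² + x³ + x⁴) has coefficients 1,1,1,1,1 for degrees 0…4.
(1 + x + x² + x³) has coefficients 1,1,1,1,0,0,0,0,0,0,0 for degrees 0…10.
Finally multiplying by (1 + x + x² + x³ + x⁴ + x⁵), the product of all factors after the first has coefficients 1,2,3,4,4,4,3,2,1,0,0 for degrees 0…10.
[x¹⁰] = 1·0 + 1·0 + 1·1 + 1·2 + 1·3 = 6.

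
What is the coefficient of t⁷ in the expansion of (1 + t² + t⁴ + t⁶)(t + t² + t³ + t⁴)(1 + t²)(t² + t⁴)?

7

(1 + t² + t⁴ + t⁶) has coefficients 1,0,1,0,1,0,1 for degrees 0…6.
(t + t² + t³ + t⁴) has coefficients 0,1,1,1,1,0,0,0 for degrees 0…7.
Multiplying by (1 + t²) gives running coefficients 0,1,1,2,2,1,1,0 for degrees 0…7.
Finally multiplying by (t² + t⁴), the product of all factors after the first has coefficients 0,0,0,1,1,3,3,3 for degrees 0…7.
[t⁷] = 1·3 + 1·3 + 1·1 + 1·0 = 7.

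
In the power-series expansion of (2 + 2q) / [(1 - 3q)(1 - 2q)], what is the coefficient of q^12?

The denominator gives the recurrence a_n = 5a_(n−1) − 6a_(n−2) for n ≥ 2; the numerator fixes a_0 = 2, a_1 = 12.
Iterating: 2, 12, 48, 168, 552, 1752, 5448, 16728, 50952, 154392, 466248, 1404888, 4226952, so a_12 = 4226952.

4226952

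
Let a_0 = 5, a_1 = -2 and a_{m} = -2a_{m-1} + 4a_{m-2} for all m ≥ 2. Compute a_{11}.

-745472

The ordinary generating function has denominator 1 + 2z - 4z^2.
Iterating the recurrence: a_0,…,a_{11} = 5, -2, 24, -56, 208, -640, 2112, -6784, 22016, -71168, 230400, -745472.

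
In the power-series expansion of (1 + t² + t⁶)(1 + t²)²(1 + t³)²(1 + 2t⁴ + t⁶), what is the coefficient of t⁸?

(1 + t² + t⁶) has coefficients 1,0,1,0,0,0,1 for degrees 0…6.
(1 + t²)² has coefficients 1,0,2,0,1,0,0,0,0 for degrees 0…8.
Multiplying by (1 + t³)² gives running coefficients 1,0,2,2,1,4,1,2,2 for degrees 0…8.
Finally multiplying by (1 + 2t⁴ + t⁶), the product of all factors after the first has coefficients 1,0,2,2,3,4,6,6,6 for degrees 0…8.
[t⁸] = 1·6 + 1·6 + 1·2 = 14.

14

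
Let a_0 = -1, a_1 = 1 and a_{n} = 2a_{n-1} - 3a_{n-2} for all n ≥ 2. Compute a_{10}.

197

The ordinary generating function has denominator 1 - 2q + 3q^2.
Iterating the recurrence: a_0,…,a_{10} = -1, 1, 5, 7, -1, -23, -43, -17, 95, 241, 197.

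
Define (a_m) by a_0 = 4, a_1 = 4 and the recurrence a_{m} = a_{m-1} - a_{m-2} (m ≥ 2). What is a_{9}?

-4

The ordinary generating function has denominator 1 - y + y^2.
Iterating the recurrence: a_0,…,a_{9} = 4, 4, 0, -4, -4, 0, 4, 4, 0, -4.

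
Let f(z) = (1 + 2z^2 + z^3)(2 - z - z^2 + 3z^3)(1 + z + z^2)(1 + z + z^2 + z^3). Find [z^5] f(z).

17

(1 + 2z^2 + z^3) has coefficients 1,0,2,1 for degrees 0…3.
(2 - z - z^2 + 3z^3) has coefficients 2,-1,-1,3,0,0 for degrees 0…5.
Multiplying by (1 + z + z^2) gives running coefficients 2,1,0,1,2,3 for degrees 0…5.
Finally multiplying by (1 + z + z^2 + z^3), the product of all factors after the first has coefficients 2,3,3,4,4,6 for degrees 0…5.
[z^5] = 1·6 + 2·4 + 1·3 = 17.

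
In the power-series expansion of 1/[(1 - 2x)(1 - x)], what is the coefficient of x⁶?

Partial fractions give a closed form: a_n = (2)·2^n + (-1)·1^n.
At n = 6: a_6 = 127.

127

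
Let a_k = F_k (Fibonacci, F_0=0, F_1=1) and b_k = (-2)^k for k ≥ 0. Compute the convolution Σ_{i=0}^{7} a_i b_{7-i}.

Write out a_i and b_{7-i} for i = 0,…,7 and sum the products.
Σ = 0·(-128) + 1·64 + 1·(-32) + 2·16 + 3·(-8) + 5·4 + 8·(-2) + 13·1 = 57.

57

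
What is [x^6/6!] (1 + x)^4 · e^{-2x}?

-224

The EGF product rule gives c_6 = Σ_{k_1+k_2=6} C(6; k_1,k_2) · ∏ g_i(k_i), where (1+x)^4 gives the falling factorial (4)_k; e^{-2x} gives (-2)^k.
g_1(k) for k = 0…6: 1, 4, 12, 24, 24, 0, 0.
g_2(k) for k = 0…6: 1, -2, 4, -8, 16, -32, 64.
c_6 = Σ_k C(6,k)·g_1(k)·g_2(6−k) = 1·1·64 + 6·4·(-32) + 15·12·16 + 20·24·(-8) + 15·24·4 = 64 − 768 + 2880 − 3840 + 1440 = -224.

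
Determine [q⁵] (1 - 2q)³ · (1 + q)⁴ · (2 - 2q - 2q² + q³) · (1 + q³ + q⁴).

-84

(1 - 2q)³ has coefficients 1,-6,12,-8 for degrees 0…3.
(1 + q)⁴ has coefficients 1,4,6,4,1,0 for degrees 0…5.
Multiplying by (2 - 2q - 2q² + q³) gives running coefficients 2,6,2,-11,-14,-4 for degrees 0…5.
Finally multiplying by (1 + q³ + q⁴), the product of all factors after the first has coefficients 2,6,2,-9,-6,4 for degrees 0…5.
[q⁵] = 1·4 − 6·(-6) + 12·(-9) − 8·2 = -84.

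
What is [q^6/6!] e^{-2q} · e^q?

The EGF product rule gives c_6 = Σ_{k_1+k_2=6} C(6; k_1,k_2) · ∏ g_i(k_i), where e^{-2q} gives (-2)^k; e^q gives (1)^k.
g_1(k) for k = 0…6: 1, -2, 4, -8, 16, -32, 64.
g_2(k) for k = 0…6: 1, 1, 1, 1, 1, 1, 1.
c_6 = Σ_k C(6,k)·g_1(k)·g_2(6−k) = 1·1·1 + 6·(-2)·1 + 15·4·1 + 20·(-8)·1 + 15·16·1 + 6·(-32)·1 + 1·64·1 = 1 − 12 + 60 − 160 + 240 − 192 + 64 = 1.

1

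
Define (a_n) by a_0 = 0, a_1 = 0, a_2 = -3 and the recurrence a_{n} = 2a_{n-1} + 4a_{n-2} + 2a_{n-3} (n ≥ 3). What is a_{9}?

The ordinary generating function has denominator 1 - 2y - 4y^2 - 2y^3.
Iterating the recurrence: a_0,…,a_{9} = 0, 0, -3, -6, -24, -78, -264, -888, -2988, -10056.

-10056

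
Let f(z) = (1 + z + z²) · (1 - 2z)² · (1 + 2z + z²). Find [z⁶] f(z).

4

(1 + z + z²) has coefficients 1,1,1 for degrees 0…2.
(1 - 2z)² has coefficients 1,-4,4,0,0,0,0 for degrees 0…6.
Finally multiplying by (1 + 2z + z²), the product of all factors after the first has coefficients 1,-2,-3,4,4,0,0 for degrees 0…6.
[z⁶] = 1·0 + 1·0 + 1·4 = 4.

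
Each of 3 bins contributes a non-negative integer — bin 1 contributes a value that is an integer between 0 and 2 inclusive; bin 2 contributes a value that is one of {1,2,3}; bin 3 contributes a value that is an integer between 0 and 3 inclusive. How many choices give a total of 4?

8

The generating function for the choices is (1 + y + y^2)·(y + y^2 + y^3)·(1 + y + y^2 + y^3); the count is [y^4].
(1 + y + y^2) has coefficients 1,1,1 for degrees 0…2.
(y + y^2 + y^3) has coefficients 0,1,1,1,0 for degrees 0…4.
Finally multiplying by (1 + y + y^2 + y^3), the product of all factors after the first has coefficients 0,1,2,3,3 for degrees 0…4.
[y^4] = 1·3 + 1·3 + 1·2 = 8.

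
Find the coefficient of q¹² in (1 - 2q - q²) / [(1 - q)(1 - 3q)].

The denominator gives the recurrence a_n = 4a_(n−1) − 3a_(n−2) for n ≥ 3; the numerator fixes a_0 = 1, a_1 = 2, a_2 = 4.
Iterating: 1, 2, 4, 10, 28, 82, 244, 730, 2188, 6562, 19684, 59050, 177148, so a_12 = 177148.

177148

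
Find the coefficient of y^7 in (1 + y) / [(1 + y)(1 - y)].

Partial fractions give a closed form: a_n = (1)·1^n.
At n = 7: a_7 = 1.

1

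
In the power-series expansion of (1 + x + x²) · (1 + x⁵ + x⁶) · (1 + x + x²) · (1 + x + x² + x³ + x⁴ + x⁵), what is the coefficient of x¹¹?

17

(1 + x + x²) has coefficients 1,1,1 for degrees 0…2.
(1 + x⁵ + x⁶) has coefficients 1,0,0,0,0,1,1,0,0,0,0,0 for degrees 0…11.
Multiplying by (1 + x + x²) gives running coefficients 1,1,1,0,0,1,2,2,1,0,0,0 for degrees 0…11.
Finally multiplying by (1 + x + x² + x³ + x⁴ + x⁵), the product of all factors after the first has coefficients 1,2,3,3,3,4,5,6,6,6,6,5 for degrees 0…11.
[x¹¹] = 1·5 + 1·6 + 1·6 = 17.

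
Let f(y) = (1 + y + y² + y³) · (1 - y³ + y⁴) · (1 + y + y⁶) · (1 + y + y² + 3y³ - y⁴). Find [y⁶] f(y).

(1 + y + y² + y³) has coefficients 1,1,1,1 for degrees 0…3.
(1 - y³ + y⁴) has coefficients 1,0,0,-1,1,0,0 for degrees 0…6.
Multiplying by (1 + y + y⁶) gives running coefficients 1,1,0,-1,0,1,1 for degrees 0…6.
Finally multiplying by (1 + y + y² + 3y³ - y⁴), the product of all factors after the first has coefficients 1,2,2,3,1,-1,-1 for degrees 0…6.
[y⁶] = 1·(-1) + 1·(-1) + 1·1 + 1·3 = 2.

2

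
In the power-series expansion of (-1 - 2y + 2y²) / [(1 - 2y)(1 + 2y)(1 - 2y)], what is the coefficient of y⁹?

The denominator gives the recurrence a_n = 2a_(n−1) + 4a_(n−2) − 8a_(n−3) for n ≥ 3; the numerator fixes a_0 = -1, a_1 = -4, a_2 = -10.
Iterating: -1, -4, -10, -28, -64, -160, -352, -832, -1792, -4096, so a_9 = -4096.

-4096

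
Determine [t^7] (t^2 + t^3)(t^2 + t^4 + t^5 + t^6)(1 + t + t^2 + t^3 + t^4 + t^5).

5

(t^2 + t^3) has coefficients 0,0,1,1 for degrees 0…3.
(t^2 + t^4 + t^5 + t^6) has coefficients 0,0,1,0,1,1,1,0 for degrees 0…7.
Finally multiplying by (1 + t + t^2 + t^3 + t^4 + t^5), the product of all factors after the first has coefficients 0,0,1,1,2,3,4,4 for degrees 0…7.
[t^7] = 1·3 + 1·2 = 5.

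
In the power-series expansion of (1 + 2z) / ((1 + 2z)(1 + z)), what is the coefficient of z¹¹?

-1

Partial fractions give a closed form: a_n = (1)·(-1)^n.
At n = 11: a_11 = -1.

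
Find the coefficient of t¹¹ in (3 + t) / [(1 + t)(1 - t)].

The denominator gives the recurrence a_n = a_(n−2) for n ≥ 2; the numerator fixes a_0 = 3, a_1 = 1.
Iterating: 3, 1, 3, 1, 3, 1, 3, 1, 3, 1, 3, 1, so a_11 = 1.

1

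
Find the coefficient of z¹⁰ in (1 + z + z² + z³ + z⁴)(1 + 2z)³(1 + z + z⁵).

26

(1 + z + z² + z³ + z⁴) has coefficients 1,1,1,1,1 for degrees 0…4.
(1 + 2z)³ has coefficients 1,6,12,8,0,0,0,0,0,0,0 for degrees 0…10.
Finally multiplying by (1 + z + z⁵), the product of all factors after the first has coefficients 1,7,18,20,8,1,6,12,8,0,0 for degrees 0…10.
[z¹⁰] = 1·0 + 1·0 + 1·8 + 1·12 + 1·6 = 26.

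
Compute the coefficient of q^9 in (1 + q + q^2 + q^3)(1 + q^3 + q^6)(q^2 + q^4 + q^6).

(1 + q + q^2 + q^3) has coefficients 1,1,1,1 for degrees 0…3.
(1 + q^3 + q^6) has coefficients 1,0,0,1,0,0,1,0,0,0 for degrees 0…9.
Finally multiplying by (q^2 + q^4 + q^6), the product of all factors after the first has coefficients 0,0,1,0,1,1,1,1,1,1 for degrees 0…9.
[q^9] = 1·1 + 1·1 + 1·1 + 1·1 = 4.

4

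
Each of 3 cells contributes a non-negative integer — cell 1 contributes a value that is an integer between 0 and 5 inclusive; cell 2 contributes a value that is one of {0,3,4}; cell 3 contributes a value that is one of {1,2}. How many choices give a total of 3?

2

The generating function for the choices is (1 + z + z^2 + z^3 + z^4 + z^5)·(1 + z^3 + z^4)·(z + z^2); the count is [z^3].
(1 + z + z^2 + z^3 + z^4 + z^5) has coefficients 1,1,1,1 for degrees 0…3.
(1 + z^3 + z^4) has coefficients 1,0,0,1 for degrees 0…3.
Finally multiplying by (z + z^2), the product of all factors after the first has coefficients 0,1,1,0 for degrees 0…3.
[z^3] = 1·0 + 1·1 + 1·1 + 1·0 = 2.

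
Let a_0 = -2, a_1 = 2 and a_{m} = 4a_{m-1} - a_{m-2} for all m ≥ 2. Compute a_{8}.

The ordinary generating function has denominator 1 - 4z + z^2.
Iterating the recurrence: a_0,…,a_{8} = -2, 2, 10, 38, 142, 530, 1978, 7382, 27550.

27550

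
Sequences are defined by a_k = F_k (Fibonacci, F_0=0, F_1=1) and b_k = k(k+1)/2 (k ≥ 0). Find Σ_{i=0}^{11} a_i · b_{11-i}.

Write out a_i and b_{11-i} for i = 0,…,11 and sum the products.
Σ = 0·66 + 1·55 + 1·45 + 2·36 + 3·28 + 5·21 + 8·15 + 13·10 + 21·6 + 34·3 + 55·1 + 89·0 = 894.

894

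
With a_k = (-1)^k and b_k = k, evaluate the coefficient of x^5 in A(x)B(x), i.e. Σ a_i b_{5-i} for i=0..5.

Write out a_i and b_{5-i} for i = 0,…,5 and sum the products.
Σ = 1·5 − 1·4 + 1·3 − 1·2 + 1·1 − 1·0 = 3.

3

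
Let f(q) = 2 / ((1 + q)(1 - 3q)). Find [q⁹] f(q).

Partial fractions give a closed form: a_n = (1/2)·(-1)^n + (3/2)·3^n.
At n = 9: a_9 = 29524.

29524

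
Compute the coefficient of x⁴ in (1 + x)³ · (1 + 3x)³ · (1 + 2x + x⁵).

(1 + x)³ has coefficients 1,3,3,1 for degrees 0…3.
(1 + 3x)³ has coefficients 1,9,27,27,0 for degrees 0…4.
Finally multiplying by (1 + 2x + x⁵), the product of all factors after the first has coefficients 1,11,45,81,54 for degrees 0…4.
[x⁴] = 1·54 + 3·81 + 3·45 + 1·11 = 443.

443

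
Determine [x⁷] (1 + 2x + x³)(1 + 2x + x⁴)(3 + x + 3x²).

(1 + 2x + x³) has coefficients 1,2,0,1 for degrees 0…3.
(1 + 2x + x⁴) has coefficients 1,2,0,0,1,0,0,0 for degrees 0…7.
Finally multiplying by (3 + x + 3x²), the product of all factors after the first has coefficients 3,7,5,6,3,1,3,0 for degrees 0…7.
[x⁷] = 1·0 + 2·3 + 1·3 = 9.

9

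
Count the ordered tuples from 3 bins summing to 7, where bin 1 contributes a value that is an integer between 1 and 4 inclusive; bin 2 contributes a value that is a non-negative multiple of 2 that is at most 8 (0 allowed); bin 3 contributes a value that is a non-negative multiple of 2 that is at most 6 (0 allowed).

The generating function for the choices is (x + x^2 + x^3 + x^4)·(1 + x^2 + x^4 + x^6 + x^8)·(1 + x^2 + x^4 + x^6); the count is [x^7].
(x + x^2 + x^3 + x^4) has coefficients 0,1,1,1,1 for degrees 0…4.
(1 + x^2 + x^4 + x^6 + x^8) has coefficients 1,0,1,0,1,0,1,0 for degrees 0…7.
Finally multiplying by (1 + x^2 + x^4 + x^6), the product of all factors after the first has coefficients 1,0,2,0,3,0,4,0 for degrees 0…7.
[x^7] = 1·4 + 1·0 + 1·3 + 1·0 = 7.

7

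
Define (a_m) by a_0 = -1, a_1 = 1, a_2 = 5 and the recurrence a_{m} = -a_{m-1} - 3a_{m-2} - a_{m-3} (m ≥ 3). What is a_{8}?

The ordinary generating function has denominator 1 + x + 3x^2 + x^3.
Iterating the recurrence: a_0,…,a_{8} = -1, 1, 5, -7, -9, 25, 9, -75, 23.

23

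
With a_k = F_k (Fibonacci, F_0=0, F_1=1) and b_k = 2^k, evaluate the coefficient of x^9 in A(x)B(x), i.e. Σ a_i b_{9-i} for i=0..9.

880

The convolution is the x^9 coefficient of A(x)B(x).
Σ = 0·512 + 1·256 + 1·128 + 2·64 + 3·32 + 5·16 + 8·8 + 13·4 + 21·2 + 34·1 = 880.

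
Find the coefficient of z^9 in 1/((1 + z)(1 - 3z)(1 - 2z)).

43604

Partial fractions give a closed form: a_n = (1/12)·(-1)^n + (9/4)·3^n + (-4/3)·2^n.
At n = 9: a_9 = 43604.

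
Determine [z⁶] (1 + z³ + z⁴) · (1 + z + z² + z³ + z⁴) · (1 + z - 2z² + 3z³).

(1 + z³ + z⁴) has coefficients 1,0,0,1,1 for degrees 0…4.
(1 + z + z² + z³ + z⁴) has coefficients 1,1,1,1,1,0,0 for degrees 0…6.
Finally multiplying by (1 + z - 2z² + 3z³), the product of all factors after the first has coefficients 1,2,0,3,3,2,1 for degrees 0…6.
[z⁶] = 1·1 + 1·3 + 1·0 = 4.

4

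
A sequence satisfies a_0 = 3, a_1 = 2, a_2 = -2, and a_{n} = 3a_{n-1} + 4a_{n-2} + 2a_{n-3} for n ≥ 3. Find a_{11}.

414432

The ordinary generating function has denominator 1 - 3x - 4x^2 - 2x^3.
Iterating the recurrence: a_0,…,a_{11} = 3, 2, -2, 8, 20, 88, 360, 1472, 6032, 24704, 101184, 414432.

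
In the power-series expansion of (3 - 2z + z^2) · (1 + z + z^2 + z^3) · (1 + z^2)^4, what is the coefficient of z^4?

25

(3 - 2z + z^2) has coefficients 3,-2,1 for degrees 0…2.
(1 + z + z^2 + z^3) has coefficients 1,1,1,1,0 for degrees 0…4.
Finally multiplying by (1 + z^2)^4, the product of all factors after the first has coefficients 1,1,5,5,10 for degrees 0…4.
[z^4] = 3·10 − 2·5 + 1·5 = 25.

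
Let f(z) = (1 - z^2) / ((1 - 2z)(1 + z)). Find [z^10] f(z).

512

The denominator gives the recurrence a_n = a_(n−1) + 2a_(n−2) for n ≥ 3; the numerator fixes a_0 = 1, a_1 = 1, a_2 = 2.
Iterating: 1, 1, 2, 4, 8, 16, 32, 64, 128, 256, 512, so a_10 = 512.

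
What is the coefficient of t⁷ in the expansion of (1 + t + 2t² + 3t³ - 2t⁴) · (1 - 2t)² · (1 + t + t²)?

12

(1 + t + 2t² + 3t³ - 2t⁴) has coefficients 1,1,2,3,-2 for degrees 0…4.
(1 - 2t)² has coefficients 1,-4,4,0,0,0,0,0 for degrees 0…7.
Finally multiplying by (1 + t + t²), the product of all factors after the first has coefficients 1,-3,1,0,4,0,0,0 for degrees 0…7.
[t⁷] = 1·0 + 1·0 + 2·0 + 3·4 − 2·0 = 12.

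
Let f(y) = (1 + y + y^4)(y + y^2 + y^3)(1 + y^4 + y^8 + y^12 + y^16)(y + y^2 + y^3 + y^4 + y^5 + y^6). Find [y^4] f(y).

5

(1 + y + y^4) has coefficients 1,1,0,0,1 for degrees 0…4.
(y + y^2 + y^3) has coefficients 0,1,1,1,0 for degrees 0…4.
Multiplying by (1 + y^4 + y^8 + y^12 + y^16) gives running coefficients 0,1,1,1,0 for degrees 0…4.
Finally multiplying by (y + y^2 + y^3 + y^4 + y^5 + y^6), the product of all factors after the first has coefficients 0,0,1,2,3 for degrees 0…4.
[y^4] = 1·3 + 1·2 + 1·0 = 5.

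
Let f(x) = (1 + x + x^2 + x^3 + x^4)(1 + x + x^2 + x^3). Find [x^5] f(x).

(1 + x + x^2 + x^3 + x^4) has coefficients 1,1,1,1,1 for degrees 0…4.
(1 + x + x^2 + x^3) has coefficients 1,1,1,1,0,0 for degrees 0…5.
[x^5] = 1·0 + 1·0 + 1·1 + 1·1 + 1·1 = 3.

3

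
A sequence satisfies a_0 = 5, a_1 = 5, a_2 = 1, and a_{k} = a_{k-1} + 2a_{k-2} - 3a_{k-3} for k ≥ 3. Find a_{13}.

530

The ordinary generating function has denominator 1 - z - 2z^2 + 3z^3.
Iterating the recurrence: a_0,…,a_{13} = 5, 5, 1, -4, -17, -28, -50, -55, -71, -31, -8, 143, 220, 530.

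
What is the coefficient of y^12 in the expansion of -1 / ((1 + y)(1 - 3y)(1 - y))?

Partial fractions give a closed form: a_n = (-1/8)·(-1)^n + (-9/8)·3^n + (1/4)·1^n.
At n = 12: a_12 = -597871.

-597871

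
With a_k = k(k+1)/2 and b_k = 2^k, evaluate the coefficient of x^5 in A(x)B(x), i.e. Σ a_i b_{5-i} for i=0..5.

99

Write out a_i and b_{5-i} for i = 0,…,5 and sum the products.
Σ = 0·32 + 1·16 + 3·8 + 6·4 + 10·2 + 15·1 = 99.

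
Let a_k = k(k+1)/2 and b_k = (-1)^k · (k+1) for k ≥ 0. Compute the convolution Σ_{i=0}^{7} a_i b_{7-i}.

10

Write out a_i and b_{7-i} for i = 0,…,7 and sum the products.
Σ = 0·(-8) + 1·7 + 3·(-6) + 6·5 + 10·(-4) + 15·3 + 21·(-2) + 28·1 = 10.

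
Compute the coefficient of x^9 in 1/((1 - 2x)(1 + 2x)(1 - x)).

341

Partial fractions give a closed form: a_n = (1)·2^n + (1/3)·(-2)^n + (-1/3)·1^n.
At n = 9: a_9 = 341.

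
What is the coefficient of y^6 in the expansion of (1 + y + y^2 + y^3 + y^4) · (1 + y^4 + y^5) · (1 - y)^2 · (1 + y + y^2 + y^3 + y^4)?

(1 + y + y^2 + y^3 + y^4) has coefficients 1,1,1,1,1 for degrees 0…4.
(1 + y^4 + y^5) has coefficients 1,0,0,0,1,1,0 for degrees 0…6.
Multiplying by (1 - y)^2 gives running coefficients 1,-2,1,0,1,-1,-1 for degrees 0…6.
Finally multiplying by (1 + y + y^2 + y^3 + y^4), the product of all factors after the first has coefficients 1,-1,0,0,1,-1,0 for degrees 0…6.
[y^6] = 1·0 + 1·(-1) + 1·1 + 1·0 + 1·0 = 0.

0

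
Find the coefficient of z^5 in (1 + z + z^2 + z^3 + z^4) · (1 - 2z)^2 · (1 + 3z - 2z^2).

(1 + z + z^2 + z^3 + z^4) has coefficients 1,1,1,1,1 for degrees 0…4.
(1 - 2z)^2 has coefficients 1,-4,4,0,0,0 for degrees 0…5.
Finally multiplying by (1 + 3z - 2z^2), the product of all factors after the first has coefficients 1,-1,-10,20,-8,0 for degrees 0…5.
[z^5] = 1·0 + 1·(-8) + 1·20 + 1·(-10) + 1·(-1) = 1.

1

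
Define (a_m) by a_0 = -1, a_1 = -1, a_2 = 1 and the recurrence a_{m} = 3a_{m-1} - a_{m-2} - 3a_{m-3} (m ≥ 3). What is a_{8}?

503

The ordinary generating function has denominator 1 - 3z + z^2 + 3z^3.
Iterating the recurrence: a_0,…,a_{8} = -1, -1, 1, 7, 23, 59, 133, 271, 503.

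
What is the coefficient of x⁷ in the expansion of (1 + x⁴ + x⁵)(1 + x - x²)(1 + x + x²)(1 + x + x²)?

7

(1 + x⁴ + x⁵) has coefficients 1,0,0,0,1,1 for degrees 0…5.
(1 + x - x²) has coefficients 1,1,-1,0,0,0,0,0 for degrees 0…7.
Multiplying by (1 + x + x²) gives running coefficients 1,2,1,0,-1,0,0,0 for degrees 0…7.
Finally multiplying by (1 + x + x²), the product of all factors after the first has coefficients 1,3,4,3,0,-1,-1,0 for degrees 0…7.
[x⁷] = 1·0 + 1·3 + 1·4 = 7.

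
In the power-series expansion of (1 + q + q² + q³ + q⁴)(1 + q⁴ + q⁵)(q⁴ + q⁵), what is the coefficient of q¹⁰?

(1 + q + q² + q³ + q⁴) has coefficients 1,1,1,1,1 for degrees 0…4.
(1 + q⁴ + q⁵) has coefficients 1,0,0,0,1,1,0,0,0,0,0 for degrees 0…10.
Finally multiplying by (q⁴ + q⁵), the product of all factors after the first has coefficients 0,0,0,0,1,1,0,0,1,2,1 for degrees 0…10.
[q¹⁰] = 1·1 + 1·2 + 1·1 + 1·0 + 1·0 = 4.

4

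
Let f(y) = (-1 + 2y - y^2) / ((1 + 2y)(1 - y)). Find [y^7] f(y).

192

The denominator gives the recurrence a_n = −a_(n−1) + 2a_(n−2) for n ≥ 3; the numerator fixes a_0 = -1, a_1 = 3, a_2 = -6.
Iterating: -1, 3, -6, 12, -24, 48, -96, 192, so a_7 = 192.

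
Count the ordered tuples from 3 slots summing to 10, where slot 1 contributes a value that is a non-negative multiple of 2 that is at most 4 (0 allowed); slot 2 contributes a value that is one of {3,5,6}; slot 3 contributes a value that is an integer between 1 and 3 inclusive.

The generating function for the choices is (1 + y² + y⁴)·(y³ + y⁵ + y⁶)·(y + y² + y³); the count is [y¹⁰].
(1 + y² + y⁴) has coefficients 1,0,1,0,1 for degrees 0…4.
(y³ + y⁵ + y⁶) has coefficients 0,0,0,1,0,1,1,0,0,0,0 for degrees 0…10.
Finally multiplying by (y + y² + y³), the product of all factors after the first has coefficients 0,0,0,0,1,1,2,2,2,1,0 for degrees 0…10.
[y¹⁰] = 1·0 + 1·2 + 1·2 = 4.

4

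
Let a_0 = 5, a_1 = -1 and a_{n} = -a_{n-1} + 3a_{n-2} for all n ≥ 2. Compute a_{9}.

-3763

The ordinary generating function has denominator 1 + y - 3y^2.
Iterating the recurrence: a_0,…,a_{9} = 5, -1, 16, -19, 67, -124, 325, -697, 1672, -3763.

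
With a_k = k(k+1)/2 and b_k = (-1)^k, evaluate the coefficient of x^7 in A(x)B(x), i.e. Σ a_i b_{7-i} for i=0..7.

The convolution is the x^7 coefficient of A(x)B(x).
Σ = 0·(-1) + 1·1 + 3·(-1) + 6·1 + 10·(-1) + 15·1 + 21·(-1) + 28·1 = 16.

16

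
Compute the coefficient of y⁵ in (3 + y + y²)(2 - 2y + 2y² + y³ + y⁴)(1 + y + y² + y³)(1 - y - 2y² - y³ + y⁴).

-22

(3 + y + y²) has coefficients 3,1,1 for degrees 0…2.
(2 - 2y + 2y² + y³ + y⁴) has coefficients 2,-2,2,1,1,0 for degrees 0…5.
Multiplying by (1 + y + y² + y³) gives running coefficients 2,0,2,3,2,4 for degrees 0…5.
Finally multiplying by (1 - y - 2y² - y³ + y⁴), the product of all factors after the first has coefficients 2,-2,-2,-1,-3,-6 for degrees 0…5.
[y⁵] = 3·(-6) + 1·(-3) + 1·(-1) = -22.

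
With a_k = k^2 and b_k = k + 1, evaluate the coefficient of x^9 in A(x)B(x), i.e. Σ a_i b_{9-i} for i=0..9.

825

Write out a_i and b_{9-i} for i = 0,…,9 and sum the products.
Σ = 0·10 + 1·9 + 4·8 + 9·7 + 16·6 + 25·5 + 36·4 + 49·3 + 64·2 + 81·1 = 825.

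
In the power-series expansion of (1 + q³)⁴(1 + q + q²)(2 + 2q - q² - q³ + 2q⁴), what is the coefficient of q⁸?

(1 + q³)⁴ has coefficients 1,0,0,4,0,0,6,0,0 for degrees 0…8.
(1 + q + q²) has coefficients 1,1,1,0,0,0,0,0,0 for degrees 0…8.
Finally multiplying by (2 + 2q - q² - q³ + 2q⁴), the product of all factors after the first has coefficients 2,4,3,0,0,1,2,0,0 for degrees 0…8.
[q⁸] = 1·0 + 4·1 + 6·3 = 22.

22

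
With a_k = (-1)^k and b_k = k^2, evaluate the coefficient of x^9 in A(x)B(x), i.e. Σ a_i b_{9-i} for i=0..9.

This is [x^9] in the product of the two ordinary generating functions.
Σ = 1·81 − 1·64 + 1·49 − 1·36 + 1·25 − 1·16 + 1·9 − 1·4 + 1·1 − 1·0 = 45.

45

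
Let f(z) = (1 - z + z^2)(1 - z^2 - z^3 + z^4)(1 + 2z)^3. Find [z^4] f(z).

-7

(1 - z + z^2) has coefficients 1,-1,1 for degrees 0…2.
(1 - z^2 - z^3 + z^4) has coefficients 1,0,-1,-1,1 for degrees 0…4.
Finally multiplying by (1 + 2z)^3, the product of all factors after the first has coefficients 1,6,11,1,-17 for degrees 0…4.
[z^4] = 1·(-17) − 1·1 + 1·11 = -7.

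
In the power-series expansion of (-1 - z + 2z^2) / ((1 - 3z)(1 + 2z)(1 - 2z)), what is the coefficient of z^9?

-38854

The denominator gives the recurrence a_n = 3a_(n−1) + 4a_(n−2) − 12a_(n−3) for n ≥ 3; the numerator fixes a_0 = -1, a_1 = -4, a_2 = -14.
Iterating: -1, -4, -14, -46, -146, -454, -1394, -4246, -12866, -38854, so a_9 = -38854.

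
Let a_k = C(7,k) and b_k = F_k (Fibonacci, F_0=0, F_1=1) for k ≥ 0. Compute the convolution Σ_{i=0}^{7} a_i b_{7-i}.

377

The convolution is the x^7 coefficient of A(x)B(x).
Σ = 1·13 + 7·8 + 21·5 + 35·3 + 35·2 + 21·1 + 7·1 + 1·0 = 377.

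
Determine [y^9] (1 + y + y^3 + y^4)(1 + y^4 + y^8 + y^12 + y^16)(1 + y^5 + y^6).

4

(1 + y + y^3 + y^4) has coefficients 1,1,0,1,1 for degrees 0…4.
(1 + y^4 + y^8 + y^12 + y^16) has coefficients 1,0,0,0,1,0,0,0,1,0 for degrees 0…9.
Finally multiplying by (1 + y^5 + y^6), the product of all factors after the first has coefficients 1,0,0,0,1,1,1,0,1,1 for degrees 0…9.
[y^9] = 1·1 + 1·1 + 1·1 + 1·1 = 4.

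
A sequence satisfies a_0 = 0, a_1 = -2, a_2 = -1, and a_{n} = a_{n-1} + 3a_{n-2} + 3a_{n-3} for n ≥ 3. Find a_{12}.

-33004

The ordinary generating function has denominator 1 - t - 3t^2 - 3t^3.
Iterating the recurrence: a_0,…,a_{12} = 0, -2, -1, -7, -16, -40, -109, -277, -724, -1882, -4885, -12703, -33004.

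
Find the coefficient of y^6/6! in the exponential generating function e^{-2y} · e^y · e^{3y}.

The EGF product rule gives c_6 = Σ_{k_1+k_2+k_3=6} C(6; k_1,k_2,k_3) · ∏ g_i(k_i), where e^{-2y} gives (-2)^k; e^y gives (1)^k; e^{3y} gives (3)^k.
g_1(k) for k = 0…6: 1, -2, 4, -8, 16, -32, 64.
g_2(k) for k = 0…6: 1, 1, 1, 1, 1, 1, 1.
g_3(k) for k = 0…6: 1, 3, 9, 27, 81, 243, 729.
First combine the last two factors: h(k) = Σ_j C(k,j)·g_2(j)·g_3(k−j) for k = 0…6: 1, 4, 16, 64, 256, 1024, 4096.
c_6 = Σ_k C(6,k)·g_1(k)·h(6−k) = 1·1·4096 + 6·(-2)·1024 + 15·4·256 + 20·(-8)·64 + 15·16·16 + 6·(-32)·4 + 1·64·1 = 4096 − 12288 + 15360 − 10240 + 3840 − 768 + 64 = 64.

64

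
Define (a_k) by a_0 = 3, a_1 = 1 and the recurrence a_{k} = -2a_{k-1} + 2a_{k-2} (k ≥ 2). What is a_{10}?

The ordinary generating function has denominator 1 + 2t - 2t^2.
Iterating the recurrence: a_0,…,a_{10} = 3, 1, 4, -6, 20, -52, 144, -392, 1072, -2928, 8000.

8000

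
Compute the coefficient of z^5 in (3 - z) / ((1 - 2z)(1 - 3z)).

Partial fractions give a closed form: a_n = (-5)·2^n + (8)·3^n.
At n = 5: a_5 = 1784.

1784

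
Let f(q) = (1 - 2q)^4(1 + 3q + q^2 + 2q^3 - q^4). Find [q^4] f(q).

-73

(1 - 2q)^4 has coefficients 1,-8,24,-32,16 for degrees 0…4.
(1 + 3q + q^2 + 2q^3 - q^4) has coefficients 1,3,1,2,-1 for degrees 0…4.
[q^4] = 1·(-1) − 8·2 + 24·1 − 32·3 + 16·1 = -73.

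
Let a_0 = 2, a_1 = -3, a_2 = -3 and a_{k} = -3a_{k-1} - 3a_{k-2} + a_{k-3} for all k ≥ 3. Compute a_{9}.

The ordinary generating function has denominator 1 + 3z + 3z^2 - z^3.
Iterating the recurrence: a_0,…,a_{9} = 2, -3, -3, 20, -54, 99, -115, -6, 462, -1483.

-1483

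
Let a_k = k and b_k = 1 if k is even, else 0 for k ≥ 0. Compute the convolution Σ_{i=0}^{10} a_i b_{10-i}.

Write out a_i and b_{10-i} for i = 0,…,10 and sum the products.
Σ = 0·1 + 1·0 + 2·1 + 3·0 + 4·1 + 5·0 + 6·1 + 7·0 + 8·1 + 9·0 + 10·1 = 30.

30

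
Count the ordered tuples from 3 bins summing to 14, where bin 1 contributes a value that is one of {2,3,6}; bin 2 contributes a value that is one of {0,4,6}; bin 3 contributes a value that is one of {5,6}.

2

The generating function for the choices is (x² + x³ + x⁶)·(1 + x⁴ + x⁶)·(x⁵ + x⁶); the count is [x¹⁴].
(x² + x³ + x⁶) has coefficients 0,0,1,1,0,0,1 for degrees 0…6.
(1 + x⁴ + x⁶) has coefficients 1,0,0,0,1,0,1,0,0,0,0,0,0,0,0 for degrees 0…14.
Finally multiplying by (x⁵ + x⁶), the product of all factors after the first has coefficients 0,0,0,0,0,1,1,0,0,1,1,1,1,0,0 for degrees 0…14.
[x¹⁴] = 1·1 + 1·1 + 1·0 = 2.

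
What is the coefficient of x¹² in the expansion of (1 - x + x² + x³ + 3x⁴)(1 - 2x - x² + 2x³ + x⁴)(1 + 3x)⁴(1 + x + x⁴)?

492

(1 - x + x² + x³ + 3x⁴) has coefficients 1,-1,1,1,3 for degrees 0…4.
(1 - 2x - x² + 2x³ + x⁴) has coefficients 1,-2,-1,2,1,0,0,0,0,0,0,0,0 for degrees 0…12.
Multiplying by (1 + 3x)⁴ gives running coefficients 1,10,29,-10,-164,-150,189,270,81,0,0,0,0 for degrees 0…12.
Finally multiplying by (1 + x + x⁴), the product of all factors after the first has coefficients 1,11,39,19,-173,-304,68,449,187,-69,189,270,81 for degrees 0…12.
[x¹²] = 1·81 − 1·270 + 1·189 + 1·(-69) + 3·187 = 492.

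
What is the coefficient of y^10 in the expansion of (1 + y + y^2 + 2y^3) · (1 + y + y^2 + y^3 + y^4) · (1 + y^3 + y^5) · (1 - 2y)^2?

10

(1 + y + y^2 + 2y^3) has coefficients 1,1,1,2 for degrees 0…3.
(1 + y + y^2 + y^3 + y^4) has coefficients 1,1,1,1,1,0,0,0,0,0,0 for degrees 0…10.
Multiplying by (1 + y^3 + y^5) gives running coefficients 1,1,1,2,2,2,2,2,1,1,0 for degrees 0…10.
Finally multiplying by (1 - 2y)^2, the product of all factors after the first has coefficients 1,-3,1,2,-2,2,2,2,1,5,0 for degrees 0…10.
[y^10] = 1·0 + 1·5 + 1·1 + 2·2 = 10.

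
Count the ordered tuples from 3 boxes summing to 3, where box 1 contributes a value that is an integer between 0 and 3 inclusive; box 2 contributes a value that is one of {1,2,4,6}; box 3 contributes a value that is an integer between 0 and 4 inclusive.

The generating function for the choices is (1 + y + y^2 + y^3)·(y + y^2 + y^4 + y^6)·(1 + y + y^2 + y^3 + y^4); the count is [y^3].
(1 + y + y^2 + y^3) has coefficients 1,1,1,1 for degrees 0…3.
(y + y^2 + y^4 + y^6) has coefficients 0,1,1,0 for degrees 0…3.
Finally multiplying by (1 + y + y^2 + y^3 + y^4), the product of all factors after the first has coefficients 0,1,2,2 for degrees 0…3.
[y^3] = 1·2 + 1·2 + 1·1 + 1·0 = 5.

5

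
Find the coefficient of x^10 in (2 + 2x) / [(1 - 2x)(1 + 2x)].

2048

Partial fractions give a closed form: a_n = (3/2)·2^n + (1/2)·(-2)^n.
At n = 10: a_10 = 2048.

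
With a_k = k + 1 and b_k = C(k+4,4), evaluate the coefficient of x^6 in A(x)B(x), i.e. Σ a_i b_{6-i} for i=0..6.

The convolution is the x^6 coefficient of A(x)B(x).
Σ = 1·210 + 2·126 + 3·70 + 4·35 + 5·15 + 6·5 + 7·1 = 924.

924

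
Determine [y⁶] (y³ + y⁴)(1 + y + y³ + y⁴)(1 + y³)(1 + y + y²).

5

(y³ + y⁴) has coefficients 0,0,0,1,1 for degrees 0…4.
(1 + y + y³ + y⁴) has coefficients 1,1,0,1,1,0,0 for degrees 0…6.
Multiplying by (1 + y³) gives running coefficients 1,1,0,2,2,0,1 for degrees 0…6.
Finally multiplying by (1 + y + y²), the product of all factors after the first has coefficients 1,2,2,3,4,4,3 for degrees 0…6.
[y⁶] = 1·3 + 1·2 = 5.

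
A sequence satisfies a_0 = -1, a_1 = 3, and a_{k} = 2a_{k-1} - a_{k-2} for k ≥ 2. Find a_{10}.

39

The ordinary generating function has denominator 1 - 2t + t^2.
Iterating the recurrence: a_0,…,a_{10} = -1, 3, 7, 11, 15, 19, 23, 27, 31, 35, 39.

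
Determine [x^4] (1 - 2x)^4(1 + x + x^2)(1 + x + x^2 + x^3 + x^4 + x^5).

3

(1 - 2x)^4 has coefficients 1,-8,24,-32,16 for degrees 0…4.
(1 + x + x^2) has coefficients 1,1,1,0,0 for degrees 0…4.
Finally multiplying by (1 + x + x^2 + x^3 + x^4 + x^5), the product of all factors after the first has coefficients 1,2,3,3,3 for degrees 0…4.
[x^4] = 1·3 − 8·3 + 24·3 − 32·2 + 16·1 = 3.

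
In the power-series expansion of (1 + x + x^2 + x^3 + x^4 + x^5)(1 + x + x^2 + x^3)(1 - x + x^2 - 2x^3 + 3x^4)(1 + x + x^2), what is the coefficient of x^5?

7

(1 + x + x^2 + x^3 + x^4 + x^5) has coefficients 1,1,1,1,1,1 for degrees 0…5.
(1 + x + x^2 + x^3) has coefficients 1,1,1,1,0,0 for degrees 0…5.
Multiplying by (1 - x + x^2 - 2x^3 + 3x^4) gives running coefficients 1,0,1,-1,1,2 for degrees 0…5.
Finally multiplying by (1 + x + x^2), the product of all factors after the first has coefficients 1,1,2,0,1,2 for degrees 0…5.
[x^5] = 1·2 + 1·1 + 1·0 + 1·2 + 1·1 + 1·1 = 7.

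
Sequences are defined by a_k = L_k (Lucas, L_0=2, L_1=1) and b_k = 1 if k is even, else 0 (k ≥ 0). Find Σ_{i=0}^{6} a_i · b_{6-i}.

30

Write out a_i and b_{6-i} for i = 0,…,6 and sum the products.
Σ = 2·1 + 1·0 + 3·1 + 4·0 + 7·1 + 11·0 + 18·1 = 30.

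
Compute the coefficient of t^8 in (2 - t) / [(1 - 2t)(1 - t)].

767

Partial fractions give a closed form: a_n = (3)·2^n + (-1)·1^n.
At n = 8: a_8 = 767.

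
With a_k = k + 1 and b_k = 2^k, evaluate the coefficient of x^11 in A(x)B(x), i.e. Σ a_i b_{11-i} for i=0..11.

8178

The convolution is the t^11 coefficient of A(t)B(t).
Σ = 1·2048 + 2·1024 + 3·512 + 4·256 + 5·128 + 6·64 + 7·32 + 8·16 + 9·8 + 10·4 + 11·2 + 12·1 = 8178.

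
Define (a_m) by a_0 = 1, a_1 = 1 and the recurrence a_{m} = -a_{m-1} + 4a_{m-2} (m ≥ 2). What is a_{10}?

1731

The ordinary generating function has denominator 1 + x - 4x^2.
Iterating the recurrence: a_0,…,a_{10} = 1, 1, 3, 1, 11, -7, 51, -79, 283, -599, 1731.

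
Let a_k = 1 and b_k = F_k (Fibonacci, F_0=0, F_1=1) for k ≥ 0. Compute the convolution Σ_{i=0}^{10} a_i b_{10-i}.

Write out a_i and b_{10-i} for i = 0,…,10 and sum the products.
Σ = 1·55 + 1·34 + 1·21 + 1·13 + 1·8 + 1·5 + 1·3 + 1·2 + 1·1 + 1·1 + 1·0 = 143.

143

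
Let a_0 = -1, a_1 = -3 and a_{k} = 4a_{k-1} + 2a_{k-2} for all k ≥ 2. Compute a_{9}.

-481328

The ordinary generating function has denominator 1 - 4x - 2x^2.
Iterating the recurrence: a_0,…,a_{9} = -1, -3, -14, -62, -276, -1228, -5464, -24312, -108176, -481328.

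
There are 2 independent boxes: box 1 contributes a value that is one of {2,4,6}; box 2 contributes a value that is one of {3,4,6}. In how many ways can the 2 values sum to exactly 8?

2

The generating function for the choices is (y^2 + y^4 + y^6)·(y^3 + y^4 + y^6); the count is [y^8].
(y^2 + y^4 + y^6) has coefficients 0,0,1,0,1,0,1 for degrees 0…6.
(y^3 + y^4 + y^6) has coefficients 0,0,0,1,1,0,1,0,0 for degrees 0…8.
[y^8] = 1·1 + 1·1 + 1·0 = 2.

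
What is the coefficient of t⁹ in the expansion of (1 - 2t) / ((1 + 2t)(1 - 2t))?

Partial fractions give a closed form: a_n = (1)·(-2)^n.
At n = 9: a_9 = -512.

-512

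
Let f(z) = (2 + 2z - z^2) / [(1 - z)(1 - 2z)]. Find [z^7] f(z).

The denominator gives the recurrence a_n = 3a_(n−1) − 2a_(n−2) for n ≥ 3; the numerator fixes a_0 = 2, a_1 = 8, a_2 = 19.
Iterating: 2, 8, 19, 41, 85, 173, 349, 701, so a_7 = 701.

701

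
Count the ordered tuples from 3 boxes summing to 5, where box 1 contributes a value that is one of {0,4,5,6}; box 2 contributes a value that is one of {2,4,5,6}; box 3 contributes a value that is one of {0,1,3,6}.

3

The generating function for the choices is (1 + x⁴ + x⁵ + x⁶)·(x² + x⁴ + x⁵ + x⁶)·(1 + x + x³ + x⁶); the count is [x⁵].
(1 + x⁴ + x⁵ + x⁶) has coefficients 1,0,0,0,1,1 for degrees 0…5.
(x² + x⁴ + x⁵ + x⁶) has coefficients 0,0,1,0,1,1 for degrees 0…5.
Finally multiplying by (1 + x + x³ + x⁶), the product of all factors after the first has coefficients 0,0,1,1,1,3 for degrees 0…5.
[x⁵] = 1·3 + 1·0 + 1·0 = 3.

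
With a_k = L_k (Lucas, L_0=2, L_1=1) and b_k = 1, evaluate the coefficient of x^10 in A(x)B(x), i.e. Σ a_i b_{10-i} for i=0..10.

321

This is [x^10] in the product of the two ordinary generating functions.
Σ = 2·1 + 1·1 + 3·1 + 4·1 + 7·1 + 11·1 + 18·1 + 29·1 + 47·1 + 76·1 + 123·1 = 321.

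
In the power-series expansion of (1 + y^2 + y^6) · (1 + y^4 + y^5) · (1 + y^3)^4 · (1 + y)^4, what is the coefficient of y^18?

(1 + y^2 + y^6) has coefficients 1,0,1,0,0,0,1 for degrees 0…6.
(1 + y^4 + y^5) has coefficients 1,0,0,0,1,1,0,0,0,0,0,0,0,0,0,0,0,0,0 for degrees 0…18.
Multiplying by (1 + y^3)^4 gives running coefficients 1,0,0,4,1,1,6,4,4,4,6,6,1,4,4,0,1,1,0 for degrees 0…18.
Finally multiplying by (1 + y)^4, the product of all factors after the first has coefficients 1,4,6,8,18,29,32,42,61,69,68,74,81,72,56,50,42,25,14 for degrees 0…18.
[y^18] = 1·14 + 1·42 + 1·81 = 137.

137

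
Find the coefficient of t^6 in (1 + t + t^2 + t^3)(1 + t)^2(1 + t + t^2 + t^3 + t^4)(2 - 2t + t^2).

(1 + t + t^2 + t^3) has coefficients 1,1,1,1 for degrees 0…3.
(1 + t)^2 has coefficients 1,2,1,0,0,0,0 for degrees 0…6.
Multiplying by (1 + t + t^2 + t^3 + t^4) gives running coefficients 1,3,4,4,4,3,1 for degrees 0…6.
Finally multiplying by (2 - 2t + t^2), the product of all factors after the first has coefficients 2,4,3,3,4,2,0 for degrees 0…6.
[t^6] = 1·0 + 1·2 + 1·4 + 1·3 = 9.

9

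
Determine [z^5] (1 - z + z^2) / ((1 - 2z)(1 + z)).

15

The denominator gives the recurrence a_n = a_(n−1) + 2a_(n−2) for n ≥ 3; the numerator fixes a_0 = 1, a_1 = 0, a_2 = 3.
Iterating: 1, 0, 3, 3, 9, 15, so a_5 = 15.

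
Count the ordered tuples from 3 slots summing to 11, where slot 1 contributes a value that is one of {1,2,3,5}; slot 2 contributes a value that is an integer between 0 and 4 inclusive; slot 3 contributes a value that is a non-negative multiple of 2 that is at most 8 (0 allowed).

The generating function for the choices is (x + x² + x³ + x⁵)·(1 + x + x² + x³ + x⁴)·(1 + x² + x⁴ + x⁶ + x⁸); the count is [x¹¹].
(x + x² + x³ + x⁵) has coefficients 0,1,1,1,0,1 for degrees 0…5.
(1 + x + x² + x³ + x⁴) has coefficients 1,1,1,1,1,0,0,0,0,0,0,0 for degrees 0…11.
Finally multiplying by (1 + x² + x⁴ + x⁶ + x⁸), the product of all factors after the first has coefficients 1,1,2,2,3,2,3,2,3,2,2,1 for degrees 0…11.
[x¹¹] = 1·2 + 1·2 + 1·3 + 1·3 = 10.

10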